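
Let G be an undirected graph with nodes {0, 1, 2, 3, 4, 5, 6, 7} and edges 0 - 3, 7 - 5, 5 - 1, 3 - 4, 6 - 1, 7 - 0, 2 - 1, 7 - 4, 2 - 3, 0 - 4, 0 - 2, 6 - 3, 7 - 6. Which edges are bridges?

The edges on the cycle 7-5-1-2-0-7 are not bridges since each lies on that cycle.
Every edge lies on some cycle, so there are no bridges.

none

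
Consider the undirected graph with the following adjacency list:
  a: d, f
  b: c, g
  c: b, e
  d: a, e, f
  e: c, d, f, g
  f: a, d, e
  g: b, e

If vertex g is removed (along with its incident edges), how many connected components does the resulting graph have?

1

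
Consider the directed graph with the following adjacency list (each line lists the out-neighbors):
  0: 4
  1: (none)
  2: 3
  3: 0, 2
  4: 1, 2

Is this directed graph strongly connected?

There is no directed path from 1 to 4, so the graph is not strongly connected.

No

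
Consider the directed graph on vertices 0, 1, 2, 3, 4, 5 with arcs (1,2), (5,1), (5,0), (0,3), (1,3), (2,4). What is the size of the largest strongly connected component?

1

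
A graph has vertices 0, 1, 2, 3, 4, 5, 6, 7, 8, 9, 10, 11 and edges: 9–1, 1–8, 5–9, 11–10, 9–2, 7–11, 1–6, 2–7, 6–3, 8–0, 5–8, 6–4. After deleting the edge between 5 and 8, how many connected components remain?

1

5 and 8 are still connected via 5-9-1-8, so the component count stays at 1.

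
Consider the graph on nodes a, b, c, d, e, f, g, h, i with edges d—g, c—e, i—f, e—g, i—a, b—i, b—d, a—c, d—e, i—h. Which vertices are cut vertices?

i

Removing i increases the component count from 1 to 3, so i is a cut vertex.
By contrast removing b leaves 1 component; it is not a cut vertex. No other vertex is a cut vertex either.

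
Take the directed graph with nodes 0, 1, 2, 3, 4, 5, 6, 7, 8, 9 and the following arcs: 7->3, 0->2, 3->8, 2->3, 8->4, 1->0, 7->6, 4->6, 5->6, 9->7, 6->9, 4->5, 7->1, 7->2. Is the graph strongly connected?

Yes

From 6 we can reach every vertex (0, 1, 2, 3, 4, 5, 6, 7, 8, 9), and every vertex can reach 6 (0, 1, 2, 3, 4, 5, 6, 7, 8, 9). So the whole graph is one strongly connected component.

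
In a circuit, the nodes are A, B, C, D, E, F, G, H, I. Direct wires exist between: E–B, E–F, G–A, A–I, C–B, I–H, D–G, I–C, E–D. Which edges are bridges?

E-F, H-I

The edges on the cycle E-D-G-A-I-C-B-E are not bridges since each lies on that cycle.
But removing E–F disconnects E from F; removing I–H disconnects I from H — these are bridges.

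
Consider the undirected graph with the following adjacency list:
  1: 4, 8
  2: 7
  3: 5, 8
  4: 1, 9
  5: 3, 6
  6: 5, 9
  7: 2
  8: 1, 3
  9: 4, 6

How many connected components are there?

Starting from 2 we can reach 2, 7. That is one component of size 2.
Starting from 1 we can reach 1, 3, 4, 5, 6, 8, 9. That is one component of size 7.
Total: 2 components.

2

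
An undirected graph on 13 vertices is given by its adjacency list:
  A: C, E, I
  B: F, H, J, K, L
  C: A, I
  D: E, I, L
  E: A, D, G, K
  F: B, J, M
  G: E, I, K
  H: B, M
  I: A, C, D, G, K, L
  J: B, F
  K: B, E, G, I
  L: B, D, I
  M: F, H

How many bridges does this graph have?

0

The edges on the cycle B-J-F-B are not bridges since each lies on that cycle.
Every edge lies on some cycle, so there are no bridges.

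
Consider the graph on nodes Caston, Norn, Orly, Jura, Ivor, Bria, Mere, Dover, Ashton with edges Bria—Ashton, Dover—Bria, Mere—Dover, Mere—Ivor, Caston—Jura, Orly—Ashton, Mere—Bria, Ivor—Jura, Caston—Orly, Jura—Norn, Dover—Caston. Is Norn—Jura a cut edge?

Removing Norn—Jura leaves no path between Norn and Jura: the component count goes from 1 to 2. So it is a bridge.

Yes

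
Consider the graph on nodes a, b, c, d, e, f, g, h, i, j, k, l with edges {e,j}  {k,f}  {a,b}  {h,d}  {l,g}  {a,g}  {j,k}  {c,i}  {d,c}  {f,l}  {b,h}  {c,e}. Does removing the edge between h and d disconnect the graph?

After removing h—d, the path h-b-a-g-l-f-k-j-e-c-d still connects them, so the edge is not a bridge.

No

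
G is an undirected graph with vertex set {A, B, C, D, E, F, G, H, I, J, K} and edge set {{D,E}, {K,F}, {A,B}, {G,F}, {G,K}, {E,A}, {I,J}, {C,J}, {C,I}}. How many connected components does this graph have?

4

H is isolated — a component by itself.
Starting from C we can reach C, I, J. That is one component of size 3.
Starting from F we can reach F, G, K. That is one component of size 3.
Starting from A we can reach A, B, D, E. That is one component of size 4.
Total: 4 components.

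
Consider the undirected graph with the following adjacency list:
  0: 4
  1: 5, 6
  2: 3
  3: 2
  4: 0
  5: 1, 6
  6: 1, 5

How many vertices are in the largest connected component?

3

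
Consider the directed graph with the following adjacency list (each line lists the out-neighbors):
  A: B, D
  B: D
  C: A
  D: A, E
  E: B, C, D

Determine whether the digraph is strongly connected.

Yes

From E we can reach every vertex (A, B, C, D, E), and every vertex can reach E (A, B, C, D, E). So the whole graph is one strongly connected component.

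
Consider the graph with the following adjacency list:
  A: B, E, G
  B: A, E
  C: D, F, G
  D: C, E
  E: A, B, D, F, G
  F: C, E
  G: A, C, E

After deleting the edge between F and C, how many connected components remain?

F and C are still connected via F-E-G-C, so the component count stays at 1.

1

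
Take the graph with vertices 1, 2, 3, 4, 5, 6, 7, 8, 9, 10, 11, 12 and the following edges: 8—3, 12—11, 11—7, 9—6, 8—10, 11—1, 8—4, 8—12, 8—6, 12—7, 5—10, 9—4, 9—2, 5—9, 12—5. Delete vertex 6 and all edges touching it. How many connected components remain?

With 6 gone, the remaining components are: {1, 2, 3, 4, 5, 7, 8, 9, 10, 11, 12}.
That is 1 component.

1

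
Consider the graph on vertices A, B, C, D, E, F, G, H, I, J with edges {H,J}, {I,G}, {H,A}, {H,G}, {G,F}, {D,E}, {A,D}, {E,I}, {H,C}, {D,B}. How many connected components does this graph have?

1

Starting from A we can reach A, B, C, D, E, F, G, H, I, J. That is one component of size 10.
Total: 1 component.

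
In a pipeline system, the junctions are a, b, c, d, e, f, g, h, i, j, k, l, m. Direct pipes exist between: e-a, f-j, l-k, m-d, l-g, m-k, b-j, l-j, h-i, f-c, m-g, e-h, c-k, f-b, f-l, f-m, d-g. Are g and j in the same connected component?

Yes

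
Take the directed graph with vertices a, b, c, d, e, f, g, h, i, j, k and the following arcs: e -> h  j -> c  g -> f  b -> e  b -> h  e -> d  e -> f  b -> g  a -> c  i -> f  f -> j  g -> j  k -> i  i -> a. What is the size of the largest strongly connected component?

1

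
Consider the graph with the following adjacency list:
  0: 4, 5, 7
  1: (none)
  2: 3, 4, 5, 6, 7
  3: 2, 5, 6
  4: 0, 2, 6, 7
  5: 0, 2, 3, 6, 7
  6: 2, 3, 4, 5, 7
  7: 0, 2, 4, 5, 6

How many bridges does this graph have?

0

The edges on the cycle 5-2-3-5 are not bridges since each lies on that cycle.
Every edge lies on some cycle, so there are no bridges.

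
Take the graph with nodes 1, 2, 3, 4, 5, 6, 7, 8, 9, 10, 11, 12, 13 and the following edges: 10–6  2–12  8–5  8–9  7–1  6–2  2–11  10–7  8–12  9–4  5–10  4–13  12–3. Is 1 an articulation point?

No

Deleting 1 leaves 1 component (was 1), so 1 is not a cut vertex.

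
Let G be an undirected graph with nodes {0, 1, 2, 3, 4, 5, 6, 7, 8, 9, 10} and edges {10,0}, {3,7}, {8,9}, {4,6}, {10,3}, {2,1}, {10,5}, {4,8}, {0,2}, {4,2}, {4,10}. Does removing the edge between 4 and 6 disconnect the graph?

Yes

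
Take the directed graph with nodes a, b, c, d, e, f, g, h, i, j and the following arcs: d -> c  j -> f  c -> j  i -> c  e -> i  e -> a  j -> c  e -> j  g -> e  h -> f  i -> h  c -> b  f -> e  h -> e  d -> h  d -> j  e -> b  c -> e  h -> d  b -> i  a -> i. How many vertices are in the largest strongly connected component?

9

{a, b, c, d, e, f, h, i, j} are all mutually reachable — one SCC of size 9.
{g} is an SCC by itself.
The largest has 9 vertices.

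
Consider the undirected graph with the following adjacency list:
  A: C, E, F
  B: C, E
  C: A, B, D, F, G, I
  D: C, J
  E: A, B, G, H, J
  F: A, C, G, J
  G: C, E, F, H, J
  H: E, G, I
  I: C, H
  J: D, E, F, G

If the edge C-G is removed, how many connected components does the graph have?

1

C and G are still connected via C-F-G, so the component count stays at 1.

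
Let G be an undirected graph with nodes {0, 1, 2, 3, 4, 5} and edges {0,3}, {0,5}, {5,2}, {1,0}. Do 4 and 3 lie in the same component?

No

The component containing 4 is {4}, and 3 is not in it.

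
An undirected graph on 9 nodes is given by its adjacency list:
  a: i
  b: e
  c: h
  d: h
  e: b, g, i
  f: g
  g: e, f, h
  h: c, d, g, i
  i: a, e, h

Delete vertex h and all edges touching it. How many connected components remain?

3

With h gone, the remaining components are: {c}; {d}; {a, b, e, f, g, i}.
That is 3 components.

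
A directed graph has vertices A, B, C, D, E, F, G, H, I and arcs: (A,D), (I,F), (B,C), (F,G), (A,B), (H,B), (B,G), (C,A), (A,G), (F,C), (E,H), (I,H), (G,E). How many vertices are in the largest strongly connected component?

{A, B, C, E, G, H} are all mutually reachable — one SCC of size 6.
{F} is an SCC by itself.
{D} is an SCC by itself.
{I} is an SCC by itself.
The largest has 6 vertices.

6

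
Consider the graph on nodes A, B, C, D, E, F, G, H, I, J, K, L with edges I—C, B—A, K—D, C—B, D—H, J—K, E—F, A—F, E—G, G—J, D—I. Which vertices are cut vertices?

D

Removing D increases the component count from 2 to 3, so D is a cut vertex.
By contrast removing C leaves 2 components; it is not a cut vertex. No other vertex is a cut vertex either.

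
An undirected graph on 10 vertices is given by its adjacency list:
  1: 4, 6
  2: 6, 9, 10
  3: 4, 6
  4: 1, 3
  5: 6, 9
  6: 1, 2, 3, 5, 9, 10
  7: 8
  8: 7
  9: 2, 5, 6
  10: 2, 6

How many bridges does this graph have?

The edges on the cycle 6-10-2-6 are not bridges since each lies on that cycle.
But removing 8-7 disconnects 8 from 7 — this is a bridge.

1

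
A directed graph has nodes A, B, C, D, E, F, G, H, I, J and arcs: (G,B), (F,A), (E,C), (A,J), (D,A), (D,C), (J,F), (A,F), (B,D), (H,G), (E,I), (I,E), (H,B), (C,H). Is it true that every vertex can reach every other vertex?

There is no directed path from F to I, so the graph is not strongly connected.

No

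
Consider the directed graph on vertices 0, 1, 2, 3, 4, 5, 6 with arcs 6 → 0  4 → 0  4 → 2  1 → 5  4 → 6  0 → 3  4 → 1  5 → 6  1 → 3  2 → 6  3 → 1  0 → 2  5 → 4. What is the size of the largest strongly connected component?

7

{0, 1, 2, 3, 4, 5, 6} are all mutually reachable — one SCC of size 7.
The largest has 7 vertices.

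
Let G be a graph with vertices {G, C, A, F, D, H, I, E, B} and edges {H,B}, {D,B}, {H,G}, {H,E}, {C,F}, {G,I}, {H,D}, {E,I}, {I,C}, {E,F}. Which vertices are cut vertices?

H

Removing H increases the component count from 2 to 3, so H is a cut vertex.
By contrast removing D leaves 2 components; it is not a cut vertex. No other vertex is a cut vertex either.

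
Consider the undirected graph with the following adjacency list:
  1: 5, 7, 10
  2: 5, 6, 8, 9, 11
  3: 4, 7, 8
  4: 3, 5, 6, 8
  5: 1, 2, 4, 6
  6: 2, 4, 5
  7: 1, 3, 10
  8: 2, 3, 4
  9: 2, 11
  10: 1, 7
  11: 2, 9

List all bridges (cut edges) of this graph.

The edges on the cycle 2-9-11-2 are not bridges since each lies on that cycle.
Every edge lies on some cycle, so there are no bridges.

none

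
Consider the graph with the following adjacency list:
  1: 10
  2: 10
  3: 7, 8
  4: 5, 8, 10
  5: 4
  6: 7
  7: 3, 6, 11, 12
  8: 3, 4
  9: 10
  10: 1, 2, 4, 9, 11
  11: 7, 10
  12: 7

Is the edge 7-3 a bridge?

After removing 7-3, the path 7-11-10-4-8-3 still connects them, so the edge is not a bridge.

No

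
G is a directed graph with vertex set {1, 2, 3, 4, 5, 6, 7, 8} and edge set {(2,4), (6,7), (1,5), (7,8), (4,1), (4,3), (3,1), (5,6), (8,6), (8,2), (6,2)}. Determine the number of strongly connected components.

{1, 2, 3, 4, 5, 6, 7, 8} are all mutually reachable — one SCC of size 8.
That gives 1 strongly connected component.

1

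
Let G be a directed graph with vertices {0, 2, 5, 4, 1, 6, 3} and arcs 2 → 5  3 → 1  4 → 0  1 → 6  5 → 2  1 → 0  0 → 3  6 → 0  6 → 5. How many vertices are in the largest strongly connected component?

{0, 1, 3, 6} are all mutually reachable — one SCC of size 4.
{2, 5} are all mutually reachable — one SCC of size 2.
{4} is an SCC by itself.
The largest has 4 vertices.

4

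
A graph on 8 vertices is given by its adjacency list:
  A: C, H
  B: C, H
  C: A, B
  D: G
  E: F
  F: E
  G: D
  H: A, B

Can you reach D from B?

No

The component containing B is {A, B, C, H}, and D is not in it.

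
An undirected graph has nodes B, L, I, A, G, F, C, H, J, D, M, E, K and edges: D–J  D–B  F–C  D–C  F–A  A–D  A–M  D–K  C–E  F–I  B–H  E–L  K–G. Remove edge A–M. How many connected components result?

Before removal there is 1 component.
A–M is a bridge — removing it separates A's side from M's side.
After removal: 2 components.

2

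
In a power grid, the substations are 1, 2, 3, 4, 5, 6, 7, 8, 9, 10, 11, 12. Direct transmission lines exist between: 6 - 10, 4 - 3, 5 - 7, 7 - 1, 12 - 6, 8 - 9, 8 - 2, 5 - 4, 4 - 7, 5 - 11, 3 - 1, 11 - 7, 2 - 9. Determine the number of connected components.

3

Starting from 6 we can reach 6, 10, 12. That is one component of size 3.
Starting from 2 we can reach 2, 8, 9. That is one component of size 3.
Starting from 1 we can reach 1, 3, 4, 5, 7, 11. That is one component of size 6.
Total: 3 components.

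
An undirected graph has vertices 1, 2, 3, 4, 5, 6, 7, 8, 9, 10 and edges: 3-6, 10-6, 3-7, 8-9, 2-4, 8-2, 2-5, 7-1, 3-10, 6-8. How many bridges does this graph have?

The edges on the cycle 3-10-6-3 are not bridges since each lies on that cycle.
But removing 8-9 disconnects 8 from 9; removing 1-7 disconnects 1 from 7; removing 3-7 disconnects 3 from 7; removing 6-8 disconnects 6 from 8 — these are bridges.
In total 7 edges are bridges.

7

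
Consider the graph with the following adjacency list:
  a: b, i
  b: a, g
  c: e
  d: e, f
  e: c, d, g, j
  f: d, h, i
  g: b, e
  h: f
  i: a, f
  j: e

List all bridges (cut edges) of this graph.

The edges on the cycle d-e-g-b-a-i-f-d are not bridges since each lies on that cycle.
But removing f-h disconnects f from h; removing j-e disconnects j from e; removing e-c disconnects e from c — these are bridges.

c-e, e-j, f-h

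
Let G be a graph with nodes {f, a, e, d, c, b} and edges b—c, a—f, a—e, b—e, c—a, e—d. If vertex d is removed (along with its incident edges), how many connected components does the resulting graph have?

1

With d gone, the remaining components are: {a, b, c, e, f}.
That is 1 component.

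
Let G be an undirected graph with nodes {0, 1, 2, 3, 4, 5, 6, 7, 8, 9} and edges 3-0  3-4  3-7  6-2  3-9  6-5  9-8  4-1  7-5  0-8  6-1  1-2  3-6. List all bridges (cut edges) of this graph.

The edges on the cycle 3-4-1-2-6-3 are not bridges since each lies on that cycle.
Every edge lies on some cycle, so there are no bridges.

none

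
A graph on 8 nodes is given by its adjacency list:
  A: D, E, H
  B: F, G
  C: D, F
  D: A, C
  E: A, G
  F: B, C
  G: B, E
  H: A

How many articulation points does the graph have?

Removing A increases the component count from 1 to 2, so A is a cut vertex.
By contrast removing H leaves 1 component; it is not a cut vertex. No other vertex is a cut vertex either.

1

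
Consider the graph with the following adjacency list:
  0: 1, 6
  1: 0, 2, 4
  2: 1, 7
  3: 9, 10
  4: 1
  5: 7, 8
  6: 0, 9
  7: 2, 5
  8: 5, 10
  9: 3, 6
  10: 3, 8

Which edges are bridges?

1-4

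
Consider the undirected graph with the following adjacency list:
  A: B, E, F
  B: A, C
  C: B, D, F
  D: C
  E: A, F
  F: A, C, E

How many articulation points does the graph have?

1

Removing C increases the component count from 1 to 2, so C is a cut vertex.
By contrast removing B leaves 1 component; it is not a cut vertex. No other vertex is a cut vertex either.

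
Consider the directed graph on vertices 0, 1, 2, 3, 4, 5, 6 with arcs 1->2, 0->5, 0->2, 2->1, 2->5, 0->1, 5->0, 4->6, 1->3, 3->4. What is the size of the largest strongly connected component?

4

{0, 1, 2, 5} are all mutually reachable — one SCC of size 4.
{6} is an SCC by itself.
{3} is an SCC by itself.
{4} is an SCC by itself.
The largest has 4 vertices.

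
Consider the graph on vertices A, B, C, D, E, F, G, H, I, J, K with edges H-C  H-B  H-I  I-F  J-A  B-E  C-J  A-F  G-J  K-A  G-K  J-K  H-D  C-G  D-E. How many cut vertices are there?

1

Removing H increases the component count from 1 to 2, so H is a cut vertex.
By contrast removing I leaves 1 component; it is not a cut vertex. No other vertex is a cut vertex either.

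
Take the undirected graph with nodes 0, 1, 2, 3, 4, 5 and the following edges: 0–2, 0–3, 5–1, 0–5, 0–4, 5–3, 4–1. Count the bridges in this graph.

The edges on the cycle 0-5-3-0 are not bridges since each lies on that cycle.
But removing 0–2 disconnects 0 from 2 — this is a bridge.

1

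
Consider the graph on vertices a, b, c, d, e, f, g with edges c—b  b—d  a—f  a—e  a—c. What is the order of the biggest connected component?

6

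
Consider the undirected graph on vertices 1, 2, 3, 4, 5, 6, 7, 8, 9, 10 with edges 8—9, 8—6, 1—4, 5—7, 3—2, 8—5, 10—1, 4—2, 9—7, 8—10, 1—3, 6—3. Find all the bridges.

The edges on the cycle 1-4-2-3-1 are not bridges since each lies on that cycle.
Every edge lies on some cycle, so there are no bridges.

none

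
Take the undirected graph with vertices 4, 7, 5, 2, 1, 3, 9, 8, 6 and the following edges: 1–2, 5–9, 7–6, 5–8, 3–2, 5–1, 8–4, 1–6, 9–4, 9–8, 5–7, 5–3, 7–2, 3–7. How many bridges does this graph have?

0

The edges on the cycle 5-3-2-7-5 are not bridges since each lies on that cycle.
Every edge lies on some cycle, so there are no bridges.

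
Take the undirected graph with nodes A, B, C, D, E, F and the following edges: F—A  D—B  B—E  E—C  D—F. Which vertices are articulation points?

Removing B increases the component count from 1 to 2, so B is a cut vertex.
Removing D increases the component count from 1 to 2, so D is a cut vertex.
Removing E increases the component count from 1 to 2, so E is a cut vertex.
Likewise F is a cut vertex.
By contrast removing A leaves 1 component; it is not a cut vertex. No other vertex is a cut vertex either.

B, D, E, F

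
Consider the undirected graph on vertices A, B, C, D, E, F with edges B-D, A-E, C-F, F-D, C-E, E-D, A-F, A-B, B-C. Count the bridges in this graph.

The edges on the cycle A-B-C-F-A are not bridges since each lies on that cycle.
Every edge lies on some cycle, so there are no bridges.

0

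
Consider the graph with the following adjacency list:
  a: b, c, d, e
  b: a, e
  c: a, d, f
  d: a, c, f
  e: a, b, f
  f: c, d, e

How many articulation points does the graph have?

0

Removing d, for instance, still leaves 1 component. No single vertex removal increases the component count — the graph has no articulation points.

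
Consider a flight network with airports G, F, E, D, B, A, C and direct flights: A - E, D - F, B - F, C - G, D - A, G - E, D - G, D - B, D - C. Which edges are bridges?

none

The edges on the cycle D-B-F-D are not bridges since each lies on that cycle.
Every edge lies on some cycle, so there are no bridges.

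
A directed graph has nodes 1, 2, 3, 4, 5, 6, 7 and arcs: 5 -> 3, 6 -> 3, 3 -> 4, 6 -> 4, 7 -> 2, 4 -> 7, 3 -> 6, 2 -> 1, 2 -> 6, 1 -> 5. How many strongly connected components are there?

1

{1, 2, 3, 4, 5, 6, 7} are all mutually reachable — one SCC of size 7.
That gives 1 strongly connected component.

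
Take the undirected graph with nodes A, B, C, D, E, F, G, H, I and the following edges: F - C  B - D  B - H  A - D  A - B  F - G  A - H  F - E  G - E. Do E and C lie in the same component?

Yes

From E we can reach C, E, F, G, which includes C.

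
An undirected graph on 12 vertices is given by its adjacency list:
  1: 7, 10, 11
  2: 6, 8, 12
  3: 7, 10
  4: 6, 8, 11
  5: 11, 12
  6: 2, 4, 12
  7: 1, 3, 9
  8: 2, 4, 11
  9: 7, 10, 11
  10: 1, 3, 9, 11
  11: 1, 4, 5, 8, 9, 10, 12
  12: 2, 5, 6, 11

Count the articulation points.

1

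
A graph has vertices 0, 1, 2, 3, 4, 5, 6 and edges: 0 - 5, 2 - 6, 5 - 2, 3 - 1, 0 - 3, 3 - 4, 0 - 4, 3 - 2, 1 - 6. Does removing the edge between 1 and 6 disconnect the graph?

No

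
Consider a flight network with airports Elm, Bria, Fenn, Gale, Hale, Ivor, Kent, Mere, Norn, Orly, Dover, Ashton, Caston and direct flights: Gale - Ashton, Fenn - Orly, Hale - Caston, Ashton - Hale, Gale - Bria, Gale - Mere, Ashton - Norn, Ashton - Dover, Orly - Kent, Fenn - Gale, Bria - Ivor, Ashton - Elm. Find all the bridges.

Ashton-Dover, Ashton-Elm, Ashton-Gale, Ashton-Hale, Ashton-Norn, Bria-Gale, Bria-Ivor, Caston-Hale, Fenn-Gale, Fenn-Orly, Gale-Mere, Kent-Orly

removing Gale - Bria disconnects Gale from Bria; removing Ashton - Dover disconnects Ashton from Dover; removing Orly - Fenn disconnects Orly from Fenn; removing Hale - Ashton disconnects Hale from Ashton — these are bridges.
In total 12 edges are bridges.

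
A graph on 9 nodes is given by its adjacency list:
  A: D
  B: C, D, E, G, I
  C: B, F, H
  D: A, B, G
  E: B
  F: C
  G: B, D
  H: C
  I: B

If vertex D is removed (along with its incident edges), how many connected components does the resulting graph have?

2

With D gone, the remaining components are: {A}; {B, C, E, F, G, H, I}.
That is 2 components.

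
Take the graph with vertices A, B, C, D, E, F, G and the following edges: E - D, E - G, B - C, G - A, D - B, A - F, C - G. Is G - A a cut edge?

Removing G - A leaves no path between G and A: the component count goes from 1 to 2. So it is a bridge.

Yes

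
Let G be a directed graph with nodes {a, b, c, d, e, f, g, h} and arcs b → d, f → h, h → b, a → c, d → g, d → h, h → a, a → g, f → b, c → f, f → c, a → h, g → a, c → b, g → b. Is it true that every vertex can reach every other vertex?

No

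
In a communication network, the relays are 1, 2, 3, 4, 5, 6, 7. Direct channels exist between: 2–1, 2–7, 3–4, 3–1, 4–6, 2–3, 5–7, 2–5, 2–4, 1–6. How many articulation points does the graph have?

Removing 2 increases the component count from 1 to 2, so 2 is a cut vertex.
By contrast removing 1 leaves 1 component; it is not a cut vertex. No other vertex is a cut vertex either.

1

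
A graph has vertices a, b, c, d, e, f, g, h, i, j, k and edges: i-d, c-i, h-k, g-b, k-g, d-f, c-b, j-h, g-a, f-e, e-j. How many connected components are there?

1

Starting from a we can reach a, b, c, d, e, f, g, h, i, j, k. That is one component of size 11.
Total: 1 component.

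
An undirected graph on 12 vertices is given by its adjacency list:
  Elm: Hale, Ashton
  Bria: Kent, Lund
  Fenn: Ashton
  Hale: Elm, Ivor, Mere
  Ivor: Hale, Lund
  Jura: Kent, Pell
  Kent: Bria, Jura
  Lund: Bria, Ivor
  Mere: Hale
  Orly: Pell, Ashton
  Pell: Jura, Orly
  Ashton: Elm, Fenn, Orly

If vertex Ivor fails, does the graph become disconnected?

No

Deleting Ivor leaves 1 component (was 1) (its neighbors Hale, Lund remain connected to each other), so Ivor is not a cut vertex.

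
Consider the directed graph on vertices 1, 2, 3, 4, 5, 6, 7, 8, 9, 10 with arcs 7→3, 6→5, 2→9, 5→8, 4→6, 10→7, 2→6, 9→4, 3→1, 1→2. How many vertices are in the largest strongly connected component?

{6} is an SCC by itself.
{4} is an SCC by itself.
{7} is an SCC by itself.
{8} is an SCC by itself.
{3} is an SCC by itself.
(and 5 more singleton SCCs)
The largest has 1 vertex.

1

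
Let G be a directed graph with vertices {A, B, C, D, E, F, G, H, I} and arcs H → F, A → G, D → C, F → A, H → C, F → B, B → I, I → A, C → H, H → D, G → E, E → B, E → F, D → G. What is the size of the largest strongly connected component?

6

{A, B, E, F, G, I} are all mutually reachable — one SCC of size 6.
{C, D, H} are all mutually reachable — one SCC of size 3.
The largest has 6 vertices.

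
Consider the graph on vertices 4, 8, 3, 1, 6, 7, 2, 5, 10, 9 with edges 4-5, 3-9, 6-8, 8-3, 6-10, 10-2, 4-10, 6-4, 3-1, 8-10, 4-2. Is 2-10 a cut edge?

No

After removing 2-10, the path 2-4-10 still connects them, so the edge is not a bridge.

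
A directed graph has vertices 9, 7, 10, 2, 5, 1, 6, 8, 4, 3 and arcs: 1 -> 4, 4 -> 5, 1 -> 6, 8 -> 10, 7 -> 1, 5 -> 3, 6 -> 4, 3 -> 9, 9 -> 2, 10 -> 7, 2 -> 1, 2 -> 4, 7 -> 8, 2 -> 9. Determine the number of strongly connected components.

{1, 2, 3, 4, 5, 6, 9} are all mutually reachable — one SCC of size 7.
{7, 8, 10} are all mutually reachable — one SCC of size 3.
That gives 2 strongly connected components.

2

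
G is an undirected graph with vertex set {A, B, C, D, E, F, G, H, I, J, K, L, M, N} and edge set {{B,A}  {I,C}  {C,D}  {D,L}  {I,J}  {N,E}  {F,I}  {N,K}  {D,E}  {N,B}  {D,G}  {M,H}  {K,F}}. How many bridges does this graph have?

6

The edges on the cycle N-K-F-I-C-D-E-N are not bridges since each lies on that cycle.
But removing B—A disconnects B from A; removing J—I disconnects J from I; removing N—B disconnects N from B; removing L—D disconnects L from D — these are bridges.
In total 6 edges are bridges.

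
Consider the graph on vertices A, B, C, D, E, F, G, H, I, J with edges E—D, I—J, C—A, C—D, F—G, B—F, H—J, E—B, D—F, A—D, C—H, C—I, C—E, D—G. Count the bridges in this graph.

The edges on the cycle C-E-B-F-G-D-C are not bridges since each lies on that cycle.
Every edge lies on some cycle, so there are no bridges.

0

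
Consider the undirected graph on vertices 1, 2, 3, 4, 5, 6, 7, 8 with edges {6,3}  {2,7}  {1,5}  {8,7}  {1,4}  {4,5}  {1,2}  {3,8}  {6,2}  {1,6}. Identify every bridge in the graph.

The edges on the cycle 1-4-5-1 are not bridges since each lies on that cycle.
Every edge lies on some cycle, so there are no bridges.

none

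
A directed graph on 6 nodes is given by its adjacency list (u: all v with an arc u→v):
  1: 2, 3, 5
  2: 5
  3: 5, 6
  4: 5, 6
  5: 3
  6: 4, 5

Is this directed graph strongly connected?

There is no directed path from 4 to 1, so the graph is not strongly connected.

No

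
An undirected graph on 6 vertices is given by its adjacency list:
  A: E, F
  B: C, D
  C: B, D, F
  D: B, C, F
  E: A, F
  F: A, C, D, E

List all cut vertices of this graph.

F

Removing F increases the component count from 1 to 2, so F is a cut vertex.
By contrast removing D leaves 1 component; it is not a cut vertex. No other vertex is a cut vertex either.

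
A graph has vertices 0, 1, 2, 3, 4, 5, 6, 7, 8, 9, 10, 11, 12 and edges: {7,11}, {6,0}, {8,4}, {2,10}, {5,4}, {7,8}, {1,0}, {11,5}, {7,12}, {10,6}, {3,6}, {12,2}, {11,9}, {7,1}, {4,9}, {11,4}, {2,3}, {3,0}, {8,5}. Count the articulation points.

1

Removing 7 increases the component count from 1 to 2, so 7 is a cut vertex.
By contrast removing 9 leaves 1 component; it is not a cut vertex. No other vertex is a cut vertex either.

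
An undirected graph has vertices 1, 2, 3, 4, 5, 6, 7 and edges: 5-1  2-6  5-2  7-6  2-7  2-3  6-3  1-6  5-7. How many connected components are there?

2

4 is isolated — a component by itself.
Starting from 1 we can reach 1, 2, 3, 5, 6, 7. That is one component of size 6.
Total: 2 components.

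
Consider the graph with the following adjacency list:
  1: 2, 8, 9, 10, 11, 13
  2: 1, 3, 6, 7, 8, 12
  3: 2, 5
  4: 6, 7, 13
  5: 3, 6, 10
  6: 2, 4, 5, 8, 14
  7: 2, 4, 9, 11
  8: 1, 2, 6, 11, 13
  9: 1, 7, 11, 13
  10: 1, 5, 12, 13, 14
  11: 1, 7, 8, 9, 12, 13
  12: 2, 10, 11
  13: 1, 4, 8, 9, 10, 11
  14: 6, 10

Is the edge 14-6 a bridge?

No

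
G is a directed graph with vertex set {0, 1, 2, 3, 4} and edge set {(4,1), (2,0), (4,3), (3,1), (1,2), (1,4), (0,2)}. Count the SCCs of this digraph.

2

{1, 3, 4} are all mutually reachable — one SCC of size 3.
{0, 2} are all mutually reachable — one SCC of size 2.
That gives 2 strongly connected components.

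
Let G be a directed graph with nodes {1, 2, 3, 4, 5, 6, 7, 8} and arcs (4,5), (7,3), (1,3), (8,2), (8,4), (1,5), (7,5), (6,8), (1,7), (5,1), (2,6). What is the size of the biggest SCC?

3

{1, 5, 7} are all mutually reachable — one SCC of size 3.
{2, 6, 8} are all mutually reachable — one SCC of size 3.
{3} is an SCC by itself.
{4} is an SCC by itself.
The largest has 3 vertices.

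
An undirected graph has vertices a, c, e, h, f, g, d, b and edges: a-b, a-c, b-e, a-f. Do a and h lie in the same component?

No

The component containing a is {a, b, c, e, f}, and h is not in it.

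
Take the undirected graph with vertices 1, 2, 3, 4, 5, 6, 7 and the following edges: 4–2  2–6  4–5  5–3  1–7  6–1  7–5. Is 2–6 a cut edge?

After removing 2–6, the path 2-4-5-7-1-6 still connects them, so the edge is not a bridge.

No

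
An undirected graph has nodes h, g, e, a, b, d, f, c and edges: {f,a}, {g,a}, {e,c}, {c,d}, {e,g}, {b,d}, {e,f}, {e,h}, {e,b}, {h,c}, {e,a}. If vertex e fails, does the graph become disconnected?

Yes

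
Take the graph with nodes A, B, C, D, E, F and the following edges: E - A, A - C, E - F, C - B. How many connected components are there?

D is isolated — a component by itself.
Starting from A we can reach A, B, C, E, F. That is one component of size 5.
Total: 2 components.

2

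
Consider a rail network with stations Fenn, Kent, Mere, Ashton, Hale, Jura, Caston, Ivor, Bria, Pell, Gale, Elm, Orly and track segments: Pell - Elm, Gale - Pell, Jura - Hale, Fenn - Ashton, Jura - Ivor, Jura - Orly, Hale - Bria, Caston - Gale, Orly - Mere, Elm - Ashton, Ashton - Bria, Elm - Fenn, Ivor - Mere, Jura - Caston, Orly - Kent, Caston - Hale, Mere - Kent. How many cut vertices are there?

1

Removing Jura increases the component count from 1 to 2, so Jura is a cut vertex.
By contrast removing Mere leaves 1 component; it is not a cut vertex. No other vertex is a cut vertex either.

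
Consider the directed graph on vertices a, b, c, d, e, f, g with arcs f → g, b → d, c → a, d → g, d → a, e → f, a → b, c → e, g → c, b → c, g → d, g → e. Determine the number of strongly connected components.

1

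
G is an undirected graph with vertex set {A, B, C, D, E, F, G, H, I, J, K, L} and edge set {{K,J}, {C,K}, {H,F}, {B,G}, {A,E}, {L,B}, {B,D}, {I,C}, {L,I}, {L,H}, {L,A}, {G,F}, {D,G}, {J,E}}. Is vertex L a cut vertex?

Deleting L raises the number of components from 1 to 2, so L is a cut vertex.

Yes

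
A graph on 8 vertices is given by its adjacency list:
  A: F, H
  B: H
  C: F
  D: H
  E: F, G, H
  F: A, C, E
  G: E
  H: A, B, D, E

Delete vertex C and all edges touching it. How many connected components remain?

With C gone, the remaining components are: {A, B, D, E, F, G, H}.
That is 1 component.

1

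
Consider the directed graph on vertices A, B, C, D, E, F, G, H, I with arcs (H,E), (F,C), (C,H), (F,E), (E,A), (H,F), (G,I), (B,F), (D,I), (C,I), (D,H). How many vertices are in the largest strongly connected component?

3

{C, F, H} are all mutually reachable — one SCC of size 3.
{E} is an SCC by itself.
{G} is an SCC by itself.
{D} is an SCC by itself.
{I} is an SCC by itself.
(and 2 more singleton SCCs)
The largest has 3 vertices.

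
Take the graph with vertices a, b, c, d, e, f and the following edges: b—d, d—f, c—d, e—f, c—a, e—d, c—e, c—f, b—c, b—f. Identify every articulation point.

Removing c increases the component count from 1 to 2, so c is a cut vertex.
By contrast removing b leaves 1 component; it is not a cut vertex. No other vertex is a cut vertex either.

c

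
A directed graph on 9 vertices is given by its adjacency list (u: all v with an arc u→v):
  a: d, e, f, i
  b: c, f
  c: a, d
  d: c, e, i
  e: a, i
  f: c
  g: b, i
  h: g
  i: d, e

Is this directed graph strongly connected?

No

There is no directed path from d to h, so the graph is not strongly connected.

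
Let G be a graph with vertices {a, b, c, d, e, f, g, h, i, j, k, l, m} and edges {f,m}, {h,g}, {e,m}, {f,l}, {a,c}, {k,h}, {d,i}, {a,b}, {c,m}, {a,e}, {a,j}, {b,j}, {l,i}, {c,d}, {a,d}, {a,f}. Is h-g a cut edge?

Yes

Removing h-g leaves no path between h and g: the component count goes from 2 to 3. So it is a bridge.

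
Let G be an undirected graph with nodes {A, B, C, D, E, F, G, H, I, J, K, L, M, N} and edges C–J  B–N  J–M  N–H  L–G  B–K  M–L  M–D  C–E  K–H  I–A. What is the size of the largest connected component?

7

F is isolated — a component by itself.
Starting from A we can reach A, I. That is one component of size 2.
Starting from B we can reach B, H, K, N. That is one component of size 4.
Starting from C we can reach C, D, E, G, J, L, M. That is one component of size 7.
The largest has 7 vertices.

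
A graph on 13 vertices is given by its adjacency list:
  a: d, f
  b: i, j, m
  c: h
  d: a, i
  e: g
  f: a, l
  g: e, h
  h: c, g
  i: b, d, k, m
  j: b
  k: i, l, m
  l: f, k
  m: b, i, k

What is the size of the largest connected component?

Starting from c we can reach c, e, g, h. That is one component of size 4.
Starting from a we can reach a, b, d, f, i, j, k, l, m. That is one component of size 9.
The largest has 9 vertices.

9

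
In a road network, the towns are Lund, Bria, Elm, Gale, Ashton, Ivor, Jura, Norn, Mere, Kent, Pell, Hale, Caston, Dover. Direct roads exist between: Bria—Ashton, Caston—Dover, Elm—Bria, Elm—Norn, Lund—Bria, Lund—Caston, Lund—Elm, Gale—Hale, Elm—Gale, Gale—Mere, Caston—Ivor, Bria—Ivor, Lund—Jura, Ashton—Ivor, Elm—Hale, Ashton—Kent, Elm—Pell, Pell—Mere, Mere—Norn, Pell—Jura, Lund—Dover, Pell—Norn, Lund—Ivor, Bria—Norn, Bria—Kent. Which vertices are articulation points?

Removing Caston, for instance, still leaves 1 component. No single vertex removal increases the component count — the graph has no articulation points.

none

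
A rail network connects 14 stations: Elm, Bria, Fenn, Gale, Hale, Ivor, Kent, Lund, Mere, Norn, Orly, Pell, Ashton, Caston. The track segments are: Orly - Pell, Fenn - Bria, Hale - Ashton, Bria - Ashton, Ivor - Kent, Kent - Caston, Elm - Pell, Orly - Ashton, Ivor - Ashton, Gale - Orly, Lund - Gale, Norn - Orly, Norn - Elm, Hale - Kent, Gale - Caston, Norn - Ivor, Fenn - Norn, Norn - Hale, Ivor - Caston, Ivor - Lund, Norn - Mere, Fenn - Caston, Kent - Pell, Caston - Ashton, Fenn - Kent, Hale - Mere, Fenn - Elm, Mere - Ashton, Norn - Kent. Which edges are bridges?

The edges on the cycle Norn-Hale-Ashton-Mere-Norn are not bridges since each lies on that cycle.
Every edge lies on some cycle, so there are no bridges.

none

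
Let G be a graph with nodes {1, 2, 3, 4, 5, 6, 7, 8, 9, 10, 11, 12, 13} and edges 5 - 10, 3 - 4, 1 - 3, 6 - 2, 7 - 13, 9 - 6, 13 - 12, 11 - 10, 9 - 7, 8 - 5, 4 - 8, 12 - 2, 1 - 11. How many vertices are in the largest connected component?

Starting from 2 we can reach 2, 6, 7, 9, 12, 13. That is one component of size 6.
Starting from 1 we can reach 1, 3, 4, 5, 8, 10, 11. That is one component of size 7.
The largest has 7 vertices.

7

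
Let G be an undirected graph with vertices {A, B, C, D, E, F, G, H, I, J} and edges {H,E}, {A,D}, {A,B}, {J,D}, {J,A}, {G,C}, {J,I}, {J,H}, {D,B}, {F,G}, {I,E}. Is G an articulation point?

Deleting G raises the number of components from 2 to 3, so G is a cut vertex.

Yes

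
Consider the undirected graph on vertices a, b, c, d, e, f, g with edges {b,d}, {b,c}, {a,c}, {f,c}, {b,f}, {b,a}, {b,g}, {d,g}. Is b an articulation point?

Yes

Deleting b raises the number of components from 2 to 3, so b is a cut vertex.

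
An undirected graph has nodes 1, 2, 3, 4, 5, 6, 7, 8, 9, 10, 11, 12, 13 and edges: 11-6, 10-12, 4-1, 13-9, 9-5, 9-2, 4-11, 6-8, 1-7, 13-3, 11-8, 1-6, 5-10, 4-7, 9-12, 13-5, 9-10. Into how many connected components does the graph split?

Starting from 1 we can reach 1, 4, 6, 7, 8, 11. That is one component of size 6.
Starting from 2 we can reach 2, 3, 5, 9, 10, 12, 13. That is one component of size 7.
Total: 2 components.

2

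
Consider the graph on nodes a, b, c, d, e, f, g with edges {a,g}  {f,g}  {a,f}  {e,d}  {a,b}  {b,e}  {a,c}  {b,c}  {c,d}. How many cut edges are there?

0

The edges on the cycle a-f-g-a are not bridges since each lies on that cycle.
Every edge lies on some cycle, so there are no bridges.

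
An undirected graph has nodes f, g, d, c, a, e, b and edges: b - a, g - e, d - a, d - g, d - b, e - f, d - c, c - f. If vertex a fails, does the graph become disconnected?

Deleting a leaves 1 component (was 1) (its neighbors b, d remain connected to each other), so a is not a cut vertex.

No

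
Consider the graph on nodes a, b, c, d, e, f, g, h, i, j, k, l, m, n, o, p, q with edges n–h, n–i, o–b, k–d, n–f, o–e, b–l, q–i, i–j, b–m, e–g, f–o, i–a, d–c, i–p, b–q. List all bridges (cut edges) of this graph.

The edges on the cycle n-f-o-b-q-i-n are not bridges since each lies on that cycle.
But removing p–i disconnects p from i; removing g–e disconnects g from e; removing a–i disconnects a from i; removing b–m disconnects b from m — these are bridges.
In total 10 edges are bridges.

a-i, b-l, b-m, c-d, d-k, e-g, e-o, h-n, i-j, i-p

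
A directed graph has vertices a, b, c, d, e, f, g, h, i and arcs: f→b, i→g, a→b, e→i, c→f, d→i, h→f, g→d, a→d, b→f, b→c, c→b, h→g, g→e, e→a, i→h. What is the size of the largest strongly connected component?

6

{a, d, e, g, h, i} are all mutually reachable — one SCC of size 6.
{b, c, f} are all mutually reachable — one SCC of size 3.
The largest has 6 vertices.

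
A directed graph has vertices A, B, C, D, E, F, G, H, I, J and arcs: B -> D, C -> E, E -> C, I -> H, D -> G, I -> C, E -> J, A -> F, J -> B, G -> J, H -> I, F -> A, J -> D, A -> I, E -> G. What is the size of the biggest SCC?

{B, D, G, J} are all mutually reachable — one SCC of size 4.
{C, E} are all mutually reachable — one SCC of size 2.
{A, F} are all mutually reachable — one SCC of size 2.
{H, I} are all mutually reachable — one SCC of size 2.
The largest has 4 vertices.

4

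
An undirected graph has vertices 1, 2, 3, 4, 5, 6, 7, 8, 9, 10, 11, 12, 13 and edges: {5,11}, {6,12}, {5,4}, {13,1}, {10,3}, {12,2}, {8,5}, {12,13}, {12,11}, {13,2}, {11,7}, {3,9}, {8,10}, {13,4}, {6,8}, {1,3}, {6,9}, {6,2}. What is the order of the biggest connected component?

13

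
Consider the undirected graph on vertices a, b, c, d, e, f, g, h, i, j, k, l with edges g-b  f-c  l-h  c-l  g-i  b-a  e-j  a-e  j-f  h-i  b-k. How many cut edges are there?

The edges on the cycle g-b-a-e-j-f-c-l-h-i-g are not bridges since each lies on that cycle.
But removing b-k disconnects b from k — this is a bridge.

1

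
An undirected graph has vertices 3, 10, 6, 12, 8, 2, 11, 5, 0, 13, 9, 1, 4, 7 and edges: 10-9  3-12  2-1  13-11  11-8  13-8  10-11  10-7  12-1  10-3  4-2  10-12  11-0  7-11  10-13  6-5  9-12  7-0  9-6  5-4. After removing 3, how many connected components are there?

1

With 3 gone, the remaining components are: {0, 1, 2, 4, 5, 6, 7, 8, 9, 10, 11, 12, 13}.
That is 1 component.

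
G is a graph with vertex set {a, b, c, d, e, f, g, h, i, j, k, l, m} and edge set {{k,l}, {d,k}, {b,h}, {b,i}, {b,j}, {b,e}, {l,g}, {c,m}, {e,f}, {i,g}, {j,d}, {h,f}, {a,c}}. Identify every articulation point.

Removing b increases the component count from 2 to 3, so b is a cut vertex.
Removing c increases the component count from 2 to 3, so c is a cut vertex.
By contrast removing d leaves 2 components; it is not a cut vertex. No other vertex is a cut vertex either.

b, c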